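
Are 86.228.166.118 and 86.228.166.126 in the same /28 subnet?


Mask: 255.255.255.240
86.228.166.118 AND mask = 86.228.166.112
86.228.166.126 AND mask = 86.228.166.112
Yes, same subnet (86.228.166.112)


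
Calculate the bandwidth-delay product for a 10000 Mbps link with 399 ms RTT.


BDP = bandwidth * RTT
= 10000 Mbps * 399 ms
= 10000 * 1e6 * 399 / 1000 bits
= 3990000000 bits
= 498750000 bytes
= 487060.5469 KB
BDP = 3990000000 bits (498750000 bytes)


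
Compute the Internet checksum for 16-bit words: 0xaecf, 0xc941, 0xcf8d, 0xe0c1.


Sum all words (with carry folding):
+ 0xaecf = 0xaecf
+ 0xc941 = 0x7811
+ 0xcf8d = 0x479f
+ 0xe0c1 = 0x2861
One's complement: ~0x2861
Checksum = 0xd79e


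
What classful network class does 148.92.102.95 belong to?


First octet: 148
Binary: 10010100
10xxxxxx -> Class B (128-191)
Class B, default mask 255.255.0.0 (/16)


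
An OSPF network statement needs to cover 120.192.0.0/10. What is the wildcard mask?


Subnet mask: 255.192.0.0
Wildcard = 255.255.255.255 - subnet mask
255 - 255 = 0
255 - 192 = 63
255 - 0 = 255
255 - 0 = 255
Wildcard: 0.63.255.255


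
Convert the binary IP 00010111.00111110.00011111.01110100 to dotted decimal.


00010111 = 23
00111110 = 62
00011111 = 31
01110100 = 116
IP: 23.62.31.116


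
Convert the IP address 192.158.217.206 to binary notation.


192 = 11000000
158 = 10011110
217 = 11011001
206 = 11001110
Binary: 11000000.10011110.11011001.11001110


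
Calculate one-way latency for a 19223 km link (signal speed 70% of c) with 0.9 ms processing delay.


Speed = 0.7 * 3e5 km/s = 210000 km/s
Propagation delay = 19223 / 210000 = 0.0915 s = 91.5381 ms
Processing delay = 0.9 ms
Total one-way latency = 92.4381 ms


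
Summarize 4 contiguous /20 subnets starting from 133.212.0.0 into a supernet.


Original prefix: /20
Number of subnets: 4 = 2^2
New prefix = 20 - 2 = 18
Supernet: 133.212.0.0/18


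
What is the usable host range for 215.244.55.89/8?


Network: 215.0.0.0
Broadcast: 215.255.255.255
First usable = network + 1
Last usable = broadcast - 1
Range: 215.0.0.1 to 215.255.255.254


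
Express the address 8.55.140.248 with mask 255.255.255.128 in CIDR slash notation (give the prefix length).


Binary: 11111111.11111111.11111111.10000000
Count leading 1s
Prefix: /25


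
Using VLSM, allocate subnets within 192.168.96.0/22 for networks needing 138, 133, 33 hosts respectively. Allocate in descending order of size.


138 hosts -> /24 (254 usable): 192.168.96.0/24
133 hosts -> /24 (254 usable): 192.168.97.0/24
33 hosts -> /26 (62 usable): 192.168.98.0/26
Allocation: 192.168.96.0/24 (138 hosts, 254 usable); 192.168.97.0/24 (133 hosts, 254 usable); 192.168.98.0/26 (33 hosts, 62 usable)


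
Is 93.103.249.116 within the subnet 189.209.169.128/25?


Subnet network: 189.209.169.128
Test IP AND mask: 93.103.249.0
No, 93.103.249.116 is not in 189.209.169.128/25


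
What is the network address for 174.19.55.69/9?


IP:   10101110.00010011.00110111.01000101
Mask: 11111111.10000000.00000000.00000000
AND operation:
Net:  10101110.00000000.00000000.00000000
Network: 174.0.0.0/9


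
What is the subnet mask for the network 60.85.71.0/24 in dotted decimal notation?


/24 means 24 network bits, 8 host bits
Binary: 11111111111111111111111100000000
Mask: 255.255.255.0


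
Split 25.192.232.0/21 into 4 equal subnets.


New prefix = 21 + 2 = 23
Each subnet has 512 addresses
  25.192.232.0/23
  25.192.234.0/23
  25.192.236.0/23
  25.192.238.0/23
Subnets: 25.192.232.0/23, 25.192.234.0/23, 25.192.236.0/23, 25.192.238.0/23


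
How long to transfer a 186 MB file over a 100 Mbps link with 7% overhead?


Effective throughput = 100 * (1 - 7/100) = 93 Mbps
File size in Mb = 186 * 8 = 1488 Mb
Time = 1488 / 93
Time = 16 seconds


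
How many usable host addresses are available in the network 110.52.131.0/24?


Host bits = 32 - 24 = 8
Total addresses = 2^8 = 256
Usable = total - 2 (network and broadcast)
Usable hosts: 254


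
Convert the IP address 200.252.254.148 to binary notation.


200 = 11001000
252 = 11111100
254 = 11111110
148 = 10010100
Binary: 11001000.11111100.11111110.10010100


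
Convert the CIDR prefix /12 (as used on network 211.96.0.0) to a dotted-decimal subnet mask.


/12 means 12 network bits, 20 host bits
Binary: 11111111111100000000000000000000
Mask: 255.240.0.0


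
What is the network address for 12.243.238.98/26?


IP:   00001100.11110011.11101110.01100010
Mask: 11111111.11111111.11111111.11000000
AND operation:
Net:  00001100.11110011.11101110.01000000
Network: 12.243.238.64/26


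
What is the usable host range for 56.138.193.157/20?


Network: 56.138.192.0
Broadcast: 56.138.207.255
First usable = network + 1
Last usable = broadcast - 1
Range: 56.138.192.1 to 56.138.207.254


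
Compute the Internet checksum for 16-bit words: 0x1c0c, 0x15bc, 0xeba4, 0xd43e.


Sum all words (with carry folding):
+ 0x1c0c = 0x1c0c
+ 0x15bc = 0x31c8
+ 0xeba4 = 0x1d6d
+ 0xd43e = 0xf1ab
One's complement: ~0xf1ab
Checksum = 0x0e54


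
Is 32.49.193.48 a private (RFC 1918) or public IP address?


RFC 1918 private ranges:
  10.0.0.0/8 (10.0.0.0 - 10.255.255.255)
  172.16.0.0/12 (172.16.0.0 - 172.31.255.255)
  192.168.0.0/16 (192.168.0.0 - 192.168.255.255)
Public (not in any RFC 1918 range)


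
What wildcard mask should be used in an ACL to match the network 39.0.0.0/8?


Subnet mask: 255.0.0.0
Wildcard = 255.255.255.255 - subnet mask
255 - 255 = 0
255 - 0 = 255
255 - 0 = 255
255 - 0 = 255
Wildcard: 0.255.255.255


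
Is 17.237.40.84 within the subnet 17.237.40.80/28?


Subnet network: 17.237.40.80
Test IP AND mask: 17.237.40.80
Yes, 17.237.40.84 is in 17.237.40.80/28


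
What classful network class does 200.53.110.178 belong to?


First octet: 200
Binary: 11001000
110xxxxx -> Class C (192-223)
Class C, default mask 255.255.255.0 (/24)


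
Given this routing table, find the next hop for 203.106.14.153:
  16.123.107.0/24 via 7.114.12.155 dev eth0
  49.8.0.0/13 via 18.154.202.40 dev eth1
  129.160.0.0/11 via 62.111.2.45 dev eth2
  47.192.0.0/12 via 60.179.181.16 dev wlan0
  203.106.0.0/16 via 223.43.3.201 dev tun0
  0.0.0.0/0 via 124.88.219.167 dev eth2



Longest prefix match for 203.106.14.153:
  /24 16.123.107.0: no
  /13 49.8.0.0: no
  /11 129.160.0.0: no
  /12 47.192.0.0: no
  /16 203.106.0.0: MATCH
  /0 0.0.0.0: MATCH
Selected: next-hop 223.43.3.201 via tun0 (matched /16)


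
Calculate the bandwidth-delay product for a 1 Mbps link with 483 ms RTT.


BDP = bandwidth * RTT
= 1 Mbps * 483 ms
= 1 * 1e6 * 483 / 1000 bits
= 483000 bits
= 60375 bytes
= 58.96 KB
BDP = 483000 bits (60375 bytes)


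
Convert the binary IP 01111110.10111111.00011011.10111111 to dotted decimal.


01111110 = 126
10111111 = 191
00011011 = 27
10111111 = 191
IP: 126.191.27.191


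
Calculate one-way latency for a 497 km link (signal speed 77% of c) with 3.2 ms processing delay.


Speed = 0.77 * 3e5 km/s = 231000 km/s
Propagation delay = 497 / 231000 = 0.0022 s = 2.1515 ms
Processing delay = 3.2 ms
Total one-way latency = 5.3515 ms


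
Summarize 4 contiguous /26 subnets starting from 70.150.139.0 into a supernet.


Original prefix: /26
Number of subnets: 4 = 2^2
New prefix = 26 - 2 = 24
Supernet: 70.150.139.0/24


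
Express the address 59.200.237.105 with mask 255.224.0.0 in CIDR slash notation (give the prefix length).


Binary: 11111111.11100000.00000000.00000000
Count leading 1s
Prefix: /11


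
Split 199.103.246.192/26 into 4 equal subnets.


New prefix = 26 + 2 = 28
Each subnet has 16 addresses
  199.103.246.192/28
  199.103.246.208/28
  199.103.246.224/28
  199.103.246.240/28
Subnets: 199.103.246.192/28, 199.103.246.208/28, 199.103.246.224/28, 199.103.246.240/28


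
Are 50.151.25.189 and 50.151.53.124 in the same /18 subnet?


Mask: 255.255.192.0
50.151.25.189 AND mask = 50.151.0.0
50.151.53.124 AND mask = 50.151.0.0
Yes, same subnet (50.151.0.0)


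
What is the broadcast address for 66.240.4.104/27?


Network: 66.240.4.96/27
Host bits = 5
Set all host bits to 1:
Broadcast: 66.240.4.127


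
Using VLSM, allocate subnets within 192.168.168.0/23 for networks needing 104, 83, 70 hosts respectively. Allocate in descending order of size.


104 hosts -> /25 (126 usable): 192.168.168.0/25
83 hosts -> /25 (126 usable): 192.168.168.128/25
70 hosts -> /25 (126 usable): 192.168.169.0/25
Allocation: 192.168.168.0/25 (104 hosts, 126 usable); 192.168.168.128/25 (83 hosts, 126 usable); 192.168.169.0/25 (70 hosts, 126 usable)


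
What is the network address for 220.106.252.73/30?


IP:   11011100.01101010.11111100.01001001
Mask: 11111111.11111111.11111111.11111100
AND operation:
Net:  11011100.01101010.11111100.01001000
Network: 220.106.252.72/30


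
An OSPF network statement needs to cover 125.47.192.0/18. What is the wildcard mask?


Subnet mask: 255.255.192.0
Wildcard = 255.255.255.255 - subnet mask
255 - 255 = 0
255 - 255 = 0
255 - 192 = 63
255 - 0 = 255
Wildcard: 0.0.63.255


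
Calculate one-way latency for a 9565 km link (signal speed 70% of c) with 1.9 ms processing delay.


Speed = 0.7 * 3e5 km/s = 210000 km/s
Propagation delay = 9565 / 210000 = 0.0455 s = 45.5476 ms
Processing delay = 1.9 ms
Total one-way latency = 47.4476 ms


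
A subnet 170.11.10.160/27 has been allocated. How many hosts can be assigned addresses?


Host bits = 32 - 27 = 5
Total addresses = 2^5 = 32
Usable = total - 2 (network and broadcast)
Usable hosts: 30


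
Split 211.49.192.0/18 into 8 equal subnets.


New prefix = 18 + 3 = 21
Each subnet has 2048 addresses
  211.49.192.0/21
  211.49.200.0/21
  211.49.208.0/21
  211.49.216.0/21
  211.49.224.0/21
  211.49.232.0/21
  211.49.240.0/21
  211.49.248.0/21
Subnets: 211.49.192.0/21, 211.49.200.0/21, 211.49.208.0/21, 211.49.216.0/21, 211.49.224.0/21, 211.49.232.0/21, 211.49.240.0/21, 211.49.248.0/21


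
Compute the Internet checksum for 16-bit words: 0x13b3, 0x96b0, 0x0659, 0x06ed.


Sum all words (with carry folding):
+ 0x13b3 = 0x13b3
+ 0x96b0 = 0xaa63
+ 0x0659 = 0xb0bc
+ 0x06ed = 0xb7a9
One's complement: ~0xb7a9
Checksum = 0x4856


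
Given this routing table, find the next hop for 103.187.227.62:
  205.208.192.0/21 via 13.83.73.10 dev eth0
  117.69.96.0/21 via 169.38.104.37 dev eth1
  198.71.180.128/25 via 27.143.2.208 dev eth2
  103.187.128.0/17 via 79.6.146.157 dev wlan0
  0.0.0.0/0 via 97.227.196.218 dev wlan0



Longest prefix match for 103.187.227.62:
  /21 205.208.192.0: no
  /21 117.69.96.0: no
  /25 198.71.180.128: no
  /17 103.187.128.0: MATCH
  /0 0.0.0.0: MATCH
Selected: next-hop 79.6.146.157 via wlan0 (matched /17)


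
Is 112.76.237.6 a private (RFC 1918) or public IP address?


RFC 1918 private ranges:
  10.0.0.0/8 (10.0.0.0 - 10.255.255.255)
  172.16.0.0/12 (172.16.0.0 - 172.31.255.255)
  192.168.0.0/16 (192.168.0.0 - 192.168.255.255)
Public (not in any RFC 1918 range)


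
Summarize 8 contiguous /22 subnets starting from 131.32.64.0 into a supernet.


Original prefix: /22
Number of subnets: 8 = 2^3
New prefix = 22 - 3 = 19
Supernet: 131.32.64.0/19


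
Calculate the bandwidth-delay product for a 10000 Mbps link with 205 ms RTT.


BDP = bandwidth * RTT
= 10000 Mbps * 205 ms
= 10000 * 1e6 * 205 / 1000 bits
= 2050000000 bits
= 256250000 bytes
= 250244.1406 KB
BDP = 2050000000 bits (256250000 bytes)


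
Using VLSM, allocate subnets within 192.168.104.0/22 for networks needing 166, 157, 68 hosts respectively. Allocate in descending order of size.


166 hosts -> /24 (254 usable): 192.168.104.0/24
157 hosts -> /24 (254 usable): 192.168.105.0/24
68 hosts -> /25 (126 usable): 192.168.106.0/25
Allocation: 192.168.104.0/24 (166 hosts, 254 usable); 192.168.105.0/24 (157 hosts, 254 usable); 192.168.106.0/25 (68 hosts, 126 usable)


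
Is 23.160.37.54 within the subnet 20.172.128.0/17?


Subnet network: 20.172.128.0
Test IP AND mask: 23.160.0.0
No, 23.160.37.54 is not in 20.172.128.0/17


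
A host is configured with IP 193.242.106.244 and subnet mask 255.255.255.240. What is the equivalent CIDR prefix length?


Binary: 11111111.11111111.11111111.11110000
Count leading 1s
Prefix: /28


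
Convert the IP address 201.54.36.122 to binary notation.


201 = 11001001
54 = 00110110
36 = 00100100
122 = 01111010
Binary: 11001001.00110110.00100100.01111010


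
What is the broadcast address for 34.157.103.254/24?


Network: 34.157.103.0/24
Host bits = 8
Set all host bits to 1:
Broadcast: 34.157.103.255


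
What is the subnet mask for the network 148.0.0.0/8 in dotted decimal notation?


/8 means 8 network bits, 24 host bits
Binary: 11111111000000000000000000000000
Mask: 255.0.0.0


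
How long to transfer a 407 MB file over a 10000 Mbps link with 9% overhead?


Effective throughput = 10000 * (1 - 9/100) = 9100 Mbps
File size in Mb = 407 * 8 = 3256 Mb
Time = 3256 / 9100
Time = 0.3578 seconds


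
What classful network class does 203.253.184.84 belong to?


First octet: 203
Binary: 11001011
110xxxxx -> Class C (192-223)
Class C, default mask 255.255.255.0 (/24)


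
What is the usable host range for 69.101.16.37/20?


Network: 69.101.16.0
Broadcast: 69.101.31.255
First usable = network + 1
Last usable = broadcast - 1
Range: 69.101.16.1 to 69.101.31.254


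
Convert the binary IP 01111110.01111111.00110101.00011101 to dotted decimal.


01111110 = 126
01111111 = 127
00110101 = 53
00011101 = 29
IP: 126.127.53.29


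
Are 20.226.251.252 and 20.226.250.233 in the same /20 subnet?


Mask: 255.255.240.0
20.226.251.252 AND mask = 20.226.240.0
20.226.250.233 AND mask = 20.226.240.0
Yes, same subnet (20.226.240.0)


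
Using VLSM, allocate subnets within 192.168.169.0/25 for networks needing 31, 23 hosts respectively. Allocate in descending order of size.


31 hosts -> /26 (62 usable): 192.168.169.0/26
23 hosts -> /27 (30 usable): 192.168.169.64/27
Allocation: 192.168.169.0/26 (31 hosts, 62 usable); 192.168.169.64/27 (23 hosts, 30 usable)


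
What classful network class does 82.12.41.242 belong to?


First octet: 82
Binary: 01010010
0xxxxxxx -> Class A (1-126)
Class A, default mask 255.0.0.0 (/8)


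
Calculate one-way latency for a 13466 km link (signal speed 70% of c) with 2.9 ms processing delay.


Speed = 0.7 * 3e5 km/s = 210000 km/s
Propagation delay = 13466 / 210000 = 0.0641 s = 64.1238 ms
Processing delay = 2.9 ms
Total one-way latency = 67.0238 ms


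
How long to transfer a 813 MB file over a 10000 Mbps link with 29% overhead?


Effective throughput = 10000 * (1 - 29/100) = 7100 Mbps
File size in Mb = 813 * 8 = 6504 Mb
Time = 6504 / 7100
Time = 0.9161 seconds


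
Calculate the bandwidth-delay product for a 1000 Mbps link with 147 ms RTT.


BDP = bandwidth * RTT
= 1000 Mbps * 147 ms
= 1000 * 1e6 * 147 / 1000 bits
= 147000000 bits
= 18375000 bytes
= 17944.3359 KB
BDP = 147000000 bits (18375000 bytes)


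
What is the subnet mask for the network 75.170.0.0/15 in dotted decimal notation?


/15 means 15 network bits, 17 host bits
Binary: 11111111111111100000000000000000
Mask: 255.254.0.0


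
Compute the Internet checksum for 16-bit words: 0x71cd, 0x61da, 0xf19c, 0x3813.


Sum all words (with carry folding):
+ 0x71cd = 0x71cd
+ 0x61da = 0xd3a7
+ 0xf19c = 0xc544
+ 0x3813 = 0xfd57
One's complement: ~0xfd57
Checksum = 0x02a8


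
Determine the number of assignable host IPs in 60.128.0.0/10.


Host bits = 32 - 10 = 22
Total addresses = 2^22 = 4194304
Usable = total - 2 (network and broadcast)
Usable hosts: 4194302


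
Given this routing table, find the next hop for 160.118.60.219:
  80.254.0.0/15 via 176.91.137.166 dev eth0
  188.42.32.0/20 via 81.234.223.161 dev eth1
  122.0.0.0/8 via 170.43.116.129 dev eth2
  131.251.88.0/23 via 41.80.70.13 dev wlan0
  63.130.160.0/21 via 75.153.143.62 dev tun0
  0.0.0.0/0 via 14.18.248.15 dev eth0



Longest prefix match for 160.118.60.219:
  /15 80.254.0.0: no
  /20 188.42.32.0: no
  /8 122.0.0.0: no
  /23 131.251.88.0: no
  /21 63.130.160.0: no
  /0 0.0.0.0: MATCH
Selected: next-hop 14.18.248.15 via eth0 (matched /0)


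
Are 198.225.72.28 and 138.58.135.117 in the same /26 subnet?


Mask: 255.255.255.192
198.225.72.28 AND mask = 198.225.72.0
138.58.135.117 AND mask = 138.58.135.64
No, different subnets (198.225.72.0 vs 138.58.135.64)


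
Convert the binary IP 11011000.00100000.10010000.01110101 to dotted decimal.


11011000 = 216
00100000 = 32
10010000 = 144
01110101 = 117
IP: 216.32.144.117


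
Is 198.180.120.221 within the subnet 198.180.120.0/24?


Subnet network: 198.180.120.0
Test IP AND mask: 198.180.120.0
Yes, 198.180.120.221 is in 198.180.120.0/24


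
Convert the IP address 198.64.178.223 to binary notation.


198 = 11000110
64 = 01000000
178 = 10110010
223 = 11011111
Binary: 11000110.01000000.10110010.11011111


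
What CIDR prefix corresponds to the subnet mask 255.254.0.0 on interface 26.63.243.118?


Binary: 11111111.11111110.00000000.00000000
Count leading 1s
Prefix: /15


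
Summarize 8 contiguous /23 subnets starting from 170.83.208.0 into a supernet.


Original prefix: /23
Number of subnets: 8 = 2^3
New prefix = 23 - 3 = 20
Supernet: 170.83.208.0/20


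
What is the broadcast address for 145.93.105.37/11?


Network: 145.64.0.0/11
Host bits = 21
Set all host bits to 1:
Broadcast: 145.95.255.255


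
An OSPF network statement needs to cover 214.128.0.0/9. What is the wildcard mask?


Subnet mask: 255.128.0.0
Wildcard = 255.255.255.255 - subnet mask
255 - 255 = 0
255 - 128 = 127
255 - 0 = 255
255 - 0 = 255
Wildcard: 0.127.255.255


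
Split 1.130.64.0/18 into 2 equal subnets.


New prefix = 18 + 1 = 19
Each subnet has 8192 addresses
  1.130.64.0/19
  1.130.96.0/19
Subnets: 1.130.64.0/19, 1.130.96.0/19


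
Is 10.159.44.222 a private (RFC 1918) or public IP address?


RFC 1918 private ranges:
  10.0.0.0/8 (10.0.0.0 - 10.255.255.255)
  172.16.0.0/12 (172.16.0.0 - 172.31.255.255)
  192.168.0.0/16 (192.168.0.0 - 192.168.255.255)
Private (in 10.0.0.0/8)


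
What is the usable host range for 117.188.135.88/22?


Network: 117.188.132.0
Broadcast: 117.188.135.255
First usable = network + 1
Last usable = broadcast - 1
Range: 117.188.132.1 to 117.188.135.254


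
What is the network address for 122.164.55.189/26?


IP:   01111010.10100100.00110111.10111101
Mask: 11111111.11111111.11111111.11000000
AND operation:
Net:  01111010.10100100.00110111.10000000
Network: 122.164.55.128/26


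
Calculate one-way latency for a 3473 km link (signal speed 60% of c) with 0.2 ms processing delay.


Speed = 0.6 * 3e5 km/s = 180000 km/s
Propagation delay = 3473 / 180000 = 0.0193 s = 19.2944 ms
Processing delay = 0.2 ms
Total one-way latency = 19.4944 ms


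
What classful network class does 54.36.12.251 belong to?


First octet: 54
Binary: 00110110
0xxxxxxx -> Class A (1-126)
Class A, default mask 255.0.0.0 (/8)


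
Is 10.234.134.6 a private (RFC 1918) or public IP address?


RFC 1918 private ranges:
  10.0.0.0/8 (10.0.0.0 - 10.255.255.255)
  172.16.0.0/12 (172.16.0.0 - 172.31.255.255)
  192.168.0.0/16 (192.168.0.0 - 192.168.255.255)
Private (in 10.0.0.0/8)


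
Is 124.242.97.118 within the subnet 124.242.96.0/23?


Subnet network: 124.242.96.0
Test IP AND mask: 124.242.96.0
Yes, 124.242.97.118 is in 124.242.96.0/23


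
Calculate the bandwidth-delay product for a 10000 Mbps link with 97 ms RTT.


BDP = bandwidth * RTT
= 10000 Mbps * 97 ms
= 10000 * 1e6 * 97 / 1000 bits
= 970000000 bits
= 121250000 bytes
= 118408.2031 KB
BDP = 970000000 bits (121250000 bytes)


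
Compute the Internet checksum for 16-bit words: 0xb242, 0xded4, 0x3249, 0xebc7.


Sum all words (with carry folding):
+ 0xb242 = 0xb242
+ 0xded4 = 0x9117
+ 0x3249 = 0xc360
+ 0xebc7 = 0xaf28
One's complement: ~0xaf28
Checksum = 0x50d7


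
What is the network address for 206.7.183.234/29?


IP:   11001110.00000111.10110111.11101010
Mask: 11111111.11111111.11111111.11111000
AND operation:
Net:  11001110.00000111.10110111.11101000
Network: 206.7.183.232/29


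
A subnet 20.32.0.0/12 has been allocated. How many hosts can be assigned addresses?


Host bits = 32 - 12 = 20
Total addresses = 2^20 = 1048576
Usable = total - 2 (network and broadcast)
Usable hosts: 1048574


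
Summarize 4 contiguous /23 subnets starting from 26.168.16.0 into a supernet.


Original prefix: /23
Number of subnets: 4 = 2^2
New prefix = 23 - 2 = 21
Supernet: 26.168.16.0/21


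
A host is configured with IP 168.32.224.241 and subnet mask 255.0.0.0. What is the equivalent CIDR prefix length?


Binary: 11111111.00000000.00000000.00000000
Count leading 1s
Prefix: /8


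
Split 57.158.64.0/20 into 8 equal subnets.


New prefix = 20 + 3 = 23
Each subnet has 512 addresses
  57.158.64.0/23
  57.158.66.0/23
  57.158.68.0/23
  57.158.70.0/23
  57.158.72.0/23
  57.158.74.0/23
  57.158.76.0/23
  57.158.78.0/23
Subnets: 57.158.64.0/23, 57.158.66.0/23, 57.158.68.0/23, 57.158.70.0/23, 57.158.72.0/23, 57.158.74.0/23, 57.158.76.0/23, 57.158.78.0/23


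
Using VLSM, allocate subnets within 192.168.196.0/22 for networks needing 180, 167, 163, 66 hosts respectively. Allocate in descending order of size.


180 hosts -> /24 (254 usable): 192.168.196.0/24
167 hosts -> /24 (254 usable): 192.168.197.0/24
163 hosts -> /24 (254 usable): 192.168.198.0/24
66 hosts -> /25 (126 usable): 192.168.199.0/25
Allocation: 192.168.196.0/24 (180 hosts, 254 usable); 192.168.197.0/24 (167 hosts, 254 usable); 192.168.198.0/24 (163 hosts, 254 usable); 192.168.199.0/25 (66 hosts, 126 usable)


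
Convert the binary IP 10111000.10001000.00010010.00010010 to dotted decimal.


10111000 = 184
10001000 = 136
00010010 = 18
00010010 = 18
IP: 184.136.18.18


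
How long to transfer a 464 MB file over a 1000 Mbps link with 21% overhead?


Effective throughput = 1000 * (1 - 21/100) = 790 Mbps
File size in Mb = 464 * 8 = 3712 Mb
Time = 3712 / 790
Time = 4.6987 seconds


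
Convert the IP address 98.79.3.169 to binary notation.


98 = 01100010
79 = 01001111
3 = 00000011
169 = 10101001
Binary: 01100010.01001111.00000011.10101001


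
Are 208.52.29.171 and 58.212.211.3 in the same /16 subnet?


Mask: 255.255.0.0
208.52.29.171 AND mask = 208.52.0.0
58.212.211.3 AND mask = 58.212.0.0
No, different subnets (208.52.0.0 vs 58.212.0.0)


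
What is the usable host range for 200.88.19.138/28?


Network: 200.88.19.128
Broadcast: 200.88.19.143
First usable = network + 1
Last usable = broadcast - 1
Range: 200.88.19.129 to 200.88.19.142


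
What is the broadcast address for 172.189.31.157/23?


Network: 172.189.30.0/23
Host bits = 9
Set all host bits to 1:
Broadcast: 172.189.31.255


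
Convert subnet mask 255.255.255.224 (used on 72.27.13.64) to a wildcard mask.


Subnet mask: 255.255.255.224
Wildcard = 255.255.255.255 - subnet mask
255 - 255 = 0
255 - 255 = 0
255 - 255 = 0
255 - 224 = 31
Wildcard: 0.0.0.31


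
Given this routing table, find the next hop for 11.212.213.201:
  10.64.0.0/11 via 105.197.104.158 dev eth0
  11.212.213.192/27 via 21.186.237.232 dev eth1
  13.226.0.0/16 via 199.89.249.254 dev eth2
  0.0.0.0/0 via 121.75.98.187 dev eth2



Longest prefix match for 11.212.213.201:
  /11 10.64.0.0: no
  /27 11.212.213.192: MATCH
  /16 13.226.0.0: no
  /0 0.0.0.0: MATCH
Selected: next-hop 21.186.237.232 via eth1 (matched /27)


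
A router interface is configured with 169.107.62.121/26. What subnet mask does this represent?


/26 means 26 network bits, 6 host bits
Binary: 11111111111111111111111111000000
Mask: 255.255.255.192


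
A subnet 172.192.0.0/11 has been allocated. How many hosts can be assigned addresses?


Host bits = 32 - 11 = 21
Total addresses = 2^21 = 2097152
Usable = total - 2 (network and broadcast)
Usable hosts: 2097150


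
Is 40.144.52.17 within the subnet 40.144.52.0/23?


Subnet network: 40.144.52.0
Test IP AND mask: 40.144.52.0
Yes, 40.144.52.17 is in 40.144.52.0/23


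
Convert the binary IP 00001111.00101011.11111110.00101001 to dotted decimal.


00001111 = 15
00101011 = 43
11111110 = 254
00101001 = 41
IP: 15.43.254.41


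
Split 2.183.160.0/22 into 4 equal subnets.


New prefix = 22 + 2 = 24
Each subnet has 256 addresses
  2.183.160.0/24
  2.183.161.0/24
  2.183.162.0/24
  2.183.163.0/24
Subnets: 2.183.160.0/24, 2.183.161.0/24, 2.183.162.0/24, 2.183.163.0/24


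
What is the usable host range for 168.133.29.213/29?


Network: 168.133.29.208
Broadcast: 168.133.29.215
First usable = network + 1
Last usable = broadcast - 1
Range: 168.133.29.209 to 168.133.29.214


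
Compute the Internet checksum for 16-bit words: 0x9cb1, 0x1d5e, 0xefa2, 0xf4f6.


Sum all words (with carry folding):
+ 0x9cb1 = 0x9cb1
+ 0x1d5e = 0xba0f
+ 0xefa2 = 0xa9b2
+ 0xf4f6 = 0x9ea9
One's complement: ~0x9ea9
Checksum = 0x6156


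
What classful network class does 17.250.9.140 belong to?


First octet: 17
Binary: 00010001
0xxxxxxx -> Class A (1-126)
Class A, default mask 255.0.0.0 (/8)


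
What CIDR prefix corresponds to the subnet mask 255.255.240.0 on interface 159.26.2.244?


Binary: 11111111.11111111.11110000.00000000
Count leading 1s
Prefix: /20


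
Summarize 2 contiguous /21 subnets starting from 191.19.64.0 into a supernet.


Original prefix: /21
Number of subnets: 2 = 2^1
New prefix = 21 - 1 = 20
Supernet: 191.19.64.0/20


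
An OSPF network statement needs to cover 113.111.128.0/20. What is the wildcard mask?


Subnet mask: 255.255.240.0
Wildcard = 255.255.255.255 - subnet mask
255 - 255 = 0
255 - 255 = 0
255 - 240 = 15
255 - 0 = 255
Wildcard: 0.0.15.255


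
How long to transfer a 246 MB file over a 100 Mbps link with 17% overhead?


Effective throughput = 100 * (1 - 17/100) = 83 Mbps
File size in Mb = 246 * 8 = 1968 Mb
Time = 1968 / 83
Time = 23.7108 seconds


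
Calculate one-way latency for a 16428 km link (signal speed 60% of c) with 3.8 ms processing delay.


Speed = 0.6 * 3e5 km/s = 180000 km/s
Propagation delay = 16428 / 180000 = 0.0913 s = 91.2667 ms
Processing delay = 3.8 ms
Total one-way latency = 95.0667 ms


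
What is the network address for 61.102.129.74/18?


IP:   00111101.01100110.10000001.01001010
Mask: 11111111.11111111.11000000.00000000
AND operation:
Net:  00111101.01100110.10000000.00000000
Network: 61.102.128.0/18


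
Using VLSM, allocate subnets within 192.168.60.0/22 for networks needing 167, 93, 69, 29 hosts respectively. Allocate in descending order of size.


167 hosts -> /24 (254 usable): 192.168.60.0/24
93 hosts -> /25 (126 usable): 192.168.61.0/25
69 hosts -> /25 (126 usable): 192.168.61.128/25
29 hosts -> /27 (30 usable): 192.168.62.0/27
Allocation: 192.168.60.0/24 (167 hosts, 254 usable); 192.168.61.0/25 (93 hosts, 126 usable); 192.168.61.128/25 (69 hosts, 126 usable); 192.168.62.0/27 (29 hosts, 30 usable)


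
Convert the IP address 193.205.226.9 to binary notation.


193 = 11000001
205 = 11001101
226 = 11100010
9 = 00001001
Binary: 11000001.11001101.11100010.00001001


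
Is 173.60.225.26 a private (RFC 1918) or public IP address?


RFC 1918 private ranges:
  10.0.0.0/8 (10.0.0.0 - 10.255.255.255)
  172.16.0.0/12 (172.16.0.0 - 172.31.255.255)
  192.168.0.0/16 (192.168.0.0 - 192.168.255.255)
Public (not in any RFC 1918 range)


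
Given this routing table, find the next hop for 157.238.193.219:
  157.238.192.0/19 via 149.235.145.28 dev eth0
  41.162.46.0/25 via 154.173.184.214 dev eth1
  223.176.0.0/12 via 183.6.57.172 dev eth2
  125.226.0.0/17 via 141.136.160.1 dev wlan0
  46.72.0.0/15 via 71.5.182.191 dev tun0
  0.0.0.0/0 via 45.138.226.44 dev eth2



Longest prefix match for 157.238.193.219:
  /19 157.238.192.0: MATCH
  /25 41.162.46.0: no
  /12 223.176.0.0: no
  /17 125.226.0.0: no
  /15 46.72.0.0: no
  /0 0.0.0.0: MATCH
Selected: next-hop 149.235.145.28 via eth0 (matched /19)


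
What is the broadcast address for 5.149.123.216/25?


Network: 5.149.123.128/25
Host bits = 7
Set all host bits to 1:
Broadcast: 5.149.123.255


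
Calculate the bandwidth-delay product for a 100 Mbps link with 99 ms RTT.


BDP = bandwidth * RTT
= 100 Mbps * 99 ms
= 100 * 1e6 * 99 / 1000 bits
= 9900000 bits
= 1237500 bytes
= 1208.4961 KB
BDP = 9900000 bits (1237500 bytes)


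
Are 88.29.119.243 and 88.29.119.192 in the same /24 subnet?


Mask: 255.255.255.0
88.29.119.243 AND mask = 88.29.119.0
88.29.119.192 AND mask = 88.29.119.0
Yes, same subnet (88.29.119.0)


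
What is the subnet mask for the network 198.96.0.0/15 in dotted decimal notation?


/15 means 15 network bits, 17 host bits
Binary: 11111111111111100000000000000000
Mask: 255.254.0.0


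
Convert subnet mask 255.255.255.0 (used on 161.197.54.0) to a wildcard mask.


Subnet mask: 255.255.255.0
Wildcard = 255.255.255.255 - subnet mask
255 - 255 = 0
255 - 255 = 0
255 - 255 = 0
255 - 0 = 255
Wildcard: 0.0.0.255


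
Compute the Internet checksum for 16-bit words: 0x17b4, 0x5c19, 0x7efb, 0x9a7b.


Sum all words (with carry folding):
+ 0x17b4 = 0x17b4
+ 0x5c19 = 0x73cd
+ 0x7efb = 0xf2c8
+ 0x9a7b = 0x8d44
One's complement: ~0x8d44
Checksum = 0x72bb


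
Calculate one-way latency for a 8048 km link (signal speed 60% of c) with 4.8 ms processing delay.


Speed = 0.6 * 3e5 km/s = 180000 km/s
Propagation delay = 8048 / 180000 = 0.0447 s = 44.7111 ms
Processing delay = 4.8 ms
Total one-way latency = 49.5111 ms


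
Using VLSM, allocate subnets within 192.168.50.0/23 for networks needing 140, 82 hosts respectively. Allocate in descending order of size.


140 hosts -> /24 (254 usable): 192.168.50.0/24
82 hosts -> /25 (126 usable): 192.168.51.0/25
Allocation: 192.168.50.0/24 (140 hosts, 254 usable); 192.168.51.0/25 (82 hosts, 126 usable)


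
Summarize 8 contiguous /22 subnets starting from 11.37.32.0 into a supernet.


Original prefix: /22
Number of subnets: 8 = 2^3
New prefix = 22 - 3 = 19
Supernet: 11.37.32.0/19


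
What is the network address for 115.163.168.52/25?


IP:   01110011.10100011.10101000.00110100
Mask: 11111111.11111111.11111111.10000000
AND operation:
Net:  01110011.10100011.10101000.00000000
Network: 115.163.168.0/25


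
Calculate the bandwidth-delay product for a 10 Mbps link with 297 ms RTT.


BDP = bandwidth * RTT
= 10 Mbps * 297 ms
= 10 * 1e6 * 297 / 1000 bits
= 2970000 bits
= 371250 bytes
= 362.5488 KB
BDP = 2970000 bits (371250 bytes)


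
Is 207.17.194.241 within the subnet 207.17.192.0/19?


Subnet network: 207.17.192.0
Test IP AND mask: 207.17.192.0
Yes, 207.17.194.241 is in 207.17.192.0/19


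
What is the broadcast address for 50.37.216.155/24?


Network: 50.37.216.0/24
Host bits = 8
Set all host bits to 1:
Broadcast: 50.37.216.255


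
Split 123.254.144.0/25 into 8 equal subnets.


New prefix = 25 + 3 = 28
Each subnet has 16 addresses
  123.254.144.0/28
  123.254.144.16/28
  123.254.144.32/28
  123.254.144.48/28
  123.254.144.64/28
  123.254.144.80/28
  123.254.144.96/28
  123.254.144.112/28
Subnets: 123.254.144.0/28, 123.254.144.16/28, 123.254.144.32/28, 123.254.144.48/28, 123.254.144.64/28, 123.254.144.80/28, 123.254.144.96/28, 123.254.144.112/28


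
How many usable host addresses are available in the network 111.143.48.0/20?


Host bits = 32 - 20 = 12
Total addresses = 2^12 = 4096
Usable = total - 2 (network and broadcast)
Usable hosts: 4094


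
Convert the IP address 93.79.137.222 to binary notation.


93 = 01011101
79 = 01001111
137 = 10001001
222 = 11011110
Binary: 01011101.01001111.10001001.11011110


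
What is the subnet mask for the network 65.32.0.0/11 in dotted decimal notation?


/11 means 11 network bits, 21 host bits
Binary: 11111111111000000000000000000000
Mask: 255.224.0.0


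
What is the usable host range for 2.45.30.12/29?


Network: 2.45.30.8
Broadcast: 2.45.30.15
First usable = network + 1
Last usable = broadcast - 1
Range: 2.45.30.9 to 2.45.30.14


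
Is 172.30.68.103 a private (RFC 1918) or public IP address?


RFC 1918 private ranges:
  10.0.0.0/8 (10.0.0.0 - 10.255.255.255)
  172.16.0.0/12 (172.16.0.0 - 172.31.255.255)
  192.168.0.0/16 (192.168.0.0 - 192.168.255.255)
Private (in 172.16.0.0/12)


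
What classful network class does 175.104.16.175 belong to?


First octet: 175
Binary: 10101111
10xxxxxx -> Class B (128-191)
Class B, default mask 255.255.0.0 (/16)


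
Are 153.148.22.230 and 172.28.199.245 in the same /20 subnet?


Mask: 255.255.240.0
153.148.22.230 AND mask = 153.148.16.0
172.28.199.245 AND mask = 172.28.192.0
No, different subnets (153.148.16.0 vs 172.28.192.0)


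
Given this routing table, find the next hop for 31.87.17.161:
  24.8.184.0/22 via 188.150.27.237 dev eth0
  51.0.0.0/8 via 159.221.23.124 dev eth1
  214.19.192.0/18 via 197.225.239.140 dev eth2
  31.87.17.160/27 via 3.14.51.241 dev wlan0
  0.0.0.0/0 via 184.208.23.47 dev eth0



Longest prefix match for 31.87.17.161:
  /22 24.8.184.0: no
  /8 51.0.0.0: no
  /18 214.19.192.0: no
  /27 31.87.17.160: MATCH
  /0 0.0.0.0: MATCH
Selected: next-hop 3.14.51.241 via wlan0 (matched /27)


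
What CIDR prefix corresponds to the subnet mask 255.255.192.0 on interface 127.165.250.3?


Binary: 11111111.11111111.11000000.00000000
Count leading 1s
Prefix: /18


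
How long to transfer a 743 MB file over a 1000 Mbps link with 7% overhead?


Effective throughput = 1000 * (1 - 7/100) = 930.0 Mbps
File size in Mb = 743 * 8 = 5944 Mb
Time = 5944 / 930.0
Time = 6.3914 seconds


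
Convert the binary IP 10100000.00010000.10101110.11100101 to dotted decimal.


10100000 = 160
00010000 = 16
10101110 = 174
11100101 = 229
IP: 160.16.174.229


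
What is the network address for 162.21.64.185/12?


IP:   10100010.00010101.01000000.10111001
Mask: 11111111.11110000.00000000.00000000
AND operation:
Net:  10100010.00010000.00000000.00000000
Network: 162.16.0.0/12


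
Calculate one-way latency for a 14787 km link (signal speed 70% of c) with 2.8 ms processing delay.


Speed = 0.7 * 3e5 km/s = 210000 km/s
Propagation delay = 14787 / 210000 = 0.0704 s = 70.4143 ms
Processing delay = 2.8 ms
Total one-way latency = 73.2143 ms


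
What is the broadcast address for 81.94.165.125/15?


Network: 81.94.0.0/15
Host bits = 17
Set all host bits to 1:
Broadcast: 81.95.255.255


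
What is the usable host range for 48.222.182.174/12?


Network: 48.208.0.0
Broadcast: 48.223.255.255
First usable = network + 1
Last usable = broadcast - 1
Range: 48.208.0.1 to 48.223.255.254


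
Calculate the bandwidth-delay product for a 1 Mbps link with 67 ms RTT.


BDP = bandwidth * RTT
= 1 Mbps * 67 ms
= 1 * 1e6 * 67 / 1000 bits
= 67000 bits
= 8375 bytes
= 8.1787 KB
BDP = 67000 bits (8375 bytes)


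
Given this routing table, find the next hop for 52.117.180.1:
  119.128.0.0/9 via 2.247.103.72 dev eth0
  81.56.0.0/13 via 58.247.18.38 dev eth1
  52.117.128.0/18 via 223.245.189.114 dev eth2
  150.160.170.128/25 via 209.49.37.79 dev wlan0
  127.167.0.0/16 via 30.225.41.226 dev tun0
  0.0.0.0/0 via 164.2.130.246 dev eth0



Longest prefix match for 52.117.180.1:
  /9 119.128.0.0: no
  /13 81.56.0.0: no
  /18 52.117.128.0: MATCH
  /25 150.160.170.128: no
  /16 127.167.0.0: no
  /0 0.0.0.0: MATCH
Selected: next-hop 223.245.189.114 via eth2 (matched /18)


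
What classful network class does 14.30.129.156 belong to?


First octet: 14
Binary: 00001110
0xxxxxxx -> Class A (1-126)
Class A, default mask 255.0.0.0 (/8)


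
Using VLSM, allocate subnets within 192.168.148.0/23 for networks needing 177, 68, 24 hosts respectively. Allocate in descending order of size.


177 hosts -> /24 (254 usable): 192.168.148.0/24
68 hosts -> /25 (126 usable): 192.168.149.0/25
24 hosts -> /27 (30 usable): 192.168.149.128/27
Allocation: 192.168.148.0/24 (177 hosts, 254 usable); 192.168.149.0/25 (68 hosts, 126 usable); 192.168.149.128/27 (24 hosts, 30 usable)


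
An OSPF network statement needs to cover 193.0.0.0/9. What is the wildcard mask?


Subnet mask: 255.128.0.0
Wildcard = 255.255.255.255 - subnet mask
255 - 255 = 0
255 - 128 = 127
255 - 0 = 255
255 - 0 = 255
Wildcard: 0.127.255.255


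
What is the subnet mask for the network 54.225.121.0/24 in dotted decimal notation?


/24 means 24 network bits, 8 host bits
Binary: 11111111111111111111111100000000
Mask: 255.255.255.0


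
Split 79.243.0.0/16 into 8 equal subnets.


New prefix = 16 + 3 = 19
Each subnet has 8192 addresses
  79.243.0.0/19
  79.243.32.0/19
  79.243.64.0/19
  79.243.96.0/19
  79.243.128.0/19
  79.243.160.0/19
  79.243.192.0/19
  79.243.224.0/19
Subnets: 79.243.0.0/19, 79.243.32.0/19, 79.243.64.0/19, 79.243.96.0/19, 79.243.128.0/19, 79.243.160.0/19, 79.243.192.0/19, 79.243.224.0/19


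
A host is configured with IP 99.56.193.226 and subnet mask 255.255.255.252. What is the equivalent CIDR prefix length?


Binary: 11111111.11111111.11111111.11111100
Count leading 1s
Prefix: /30


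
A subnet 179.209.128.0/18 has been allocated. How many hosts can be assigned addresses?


Host bits = 32 - 18 = 14
Total addresses = 2^14 = 16384
Usable = total - 2 (network and broadcast)
Usable hosts: 16382


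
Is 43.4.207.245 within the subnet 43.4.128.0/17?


Subnet network: 43.4.128.0
Test IP AND mask: 43.4.128.0
Yes, 43.4.207.245 is in 43.4.128.0/17


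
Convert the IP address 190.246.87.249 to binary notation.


190 = 10111110
246 = 11110110
87 = 01010111
249 = 11111001
Binary: 10111110.11110110.01010111.11111001


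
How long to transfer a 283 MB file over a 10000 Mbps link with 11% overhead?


Effective throughput = 10000 * (1 - 11/100) = 8900 Mbps
File size in Mb = 283 * 8 = 2264 Mb
Time = 2264 / 8900
Time = 0.2544 seconds


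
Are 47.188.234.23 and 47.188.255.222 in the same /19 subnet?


Mask: 255.255.224.0
47.188.234.23 AND mask = 47.188.224.0
47.188.255.222 AND mask = 47.188.224.0
Yes, same subnet (47.188.224.0)


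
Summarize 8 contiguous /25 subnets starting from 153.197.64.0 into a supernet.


Original prefix: /25
Number of subnets: 8 = 2^3
New prefix = 25 - 3 = 22
Supernet: 153.197.64.0/22


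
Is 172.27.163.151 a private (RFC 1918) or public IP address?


RFC 1918 private ranges:
  10.0.0.0/8 (10.0.0.0 - 10.255.255.255)
  172.16.0.0/12 (172.16.0.0 - 172.31.255.255)
  192.168.0.0/16 (192.168.0.0 - 192.168.255.255)
Private (in 172.16.0.0/12)


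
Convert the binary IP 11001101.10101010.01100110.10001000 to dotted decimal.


11001101 = 205
10101010 = 170
01100110 = 102
10001000 = 136
IP: 205.170.102.136


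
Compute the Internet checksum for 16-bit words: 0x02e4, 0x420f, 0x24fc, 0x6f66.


Sum all words (with carry folding):
+ 0x02e4 = 0x02e4
+ 0x420f = 0x44f3
+ 0x24fc = 0x69ef
+ 0x6f66 = 0xd955
One's complement: ~0xd955
Checksum = 0x26aa


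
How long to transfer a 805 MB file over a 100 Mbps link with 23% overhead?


Effective throughput = 100 * (1 - 23/100) = 77 Mbps
File size in Mb = 805 * 8 = 6440 Mb
Time = 6440 / 77
Time = 83.6364 seconds


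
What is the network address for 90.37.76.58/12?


IP:   01011010.00100101.01001100.00111010
Mask: 11111111.11110000.00000000.00000000
AND operation:
Net:  01011010.00100000.00000000.00000000
Network: 90.32.0.0/12


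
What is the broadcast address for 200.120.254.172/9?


Network: 200.0.0.0/9
Host bits = 23
Set all host bits to 1:
Broadcast: 200.127.255.255


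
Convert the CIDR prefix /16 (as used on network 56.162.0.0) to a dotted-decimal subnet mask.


/16 means 16 network bits, 16 host bits
Binary: 11111111111111110000000000000000
Mask: 255.255.0.0


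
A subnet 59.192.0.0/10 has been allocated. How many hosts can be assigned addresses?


Host bits = 32 - 10 = 22
Total addresses = 2^22 = 4194304
Usable = total - 2 (network and broadcast)
Usable hosts: 4194302
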